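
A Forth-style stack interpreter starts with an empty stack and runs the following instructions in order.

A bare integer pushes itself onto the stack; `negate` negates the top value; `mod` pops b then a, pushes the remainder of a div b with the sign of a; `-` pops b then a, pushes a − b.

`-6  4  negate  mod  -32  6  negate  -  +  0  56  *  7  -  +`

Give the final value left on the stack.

-6     → -6
4      → -6 4
negate → -6 -4
mod    → -2
-32    → -2 -32
6      → -2 -32 6
negate → -2 -32 -6
-      → -2 -26
+      → -28
0      → -28 0
56     → -28 0 56
*      → -28 0
7      → -28 0 7
-      → -28 -7
+      → -35

-35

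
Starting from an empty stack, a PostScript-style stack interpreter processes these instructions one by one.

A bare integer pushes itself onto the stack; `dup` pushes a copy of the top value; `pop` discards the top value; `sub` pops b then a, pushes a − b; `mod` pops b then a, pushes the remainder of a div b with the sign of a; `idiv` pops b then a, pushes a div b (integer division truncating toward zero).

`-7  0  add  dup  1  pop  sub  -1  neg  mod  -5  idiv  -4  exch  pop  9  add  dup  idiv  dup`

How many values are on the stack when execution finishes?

-7   : -7
0    : -7 0
add  : -7
dup  : -7 -7
1    : -7 -7 1
pop  : -7 -7
sub  : 0
-1   : 0 -1
neg  : 0 1
mod  : 0
-5   : 0 -5
idiv : 0
-4   : 0 -4
exch : -4 0
pop  : -4
9    : -4 9
add  : 5
dup  : 5 5
idiv : 1
dup  : 1 1

2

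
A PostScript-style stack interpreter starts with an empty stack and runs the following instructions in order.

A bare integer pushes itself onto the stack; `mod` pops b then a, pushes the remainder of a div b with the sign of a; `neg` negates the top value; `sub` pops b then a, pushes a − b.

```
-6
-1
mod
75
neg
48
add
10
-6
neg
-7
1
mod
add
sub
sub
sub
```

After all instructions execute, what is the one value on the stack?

-6  -> [-6]
-1  -> [-6, -1]
mod -> [0]
75  -> [0, 75]
neg -> [0, -75]
48  -> [0, -75, 48]
add -> [0, -27]
10  -> [0, -27, 10]
-6  -> [0, -27, 10, -6]
neg -> [0, -27, 10, 6]
-7  -> [0, -27, 10, 6, -7]
1   -> [0, -27, 10, 6, -7, 1]
mod -> [0, -27, 10, 6, 0]
add -> [0, -27, 10, 6]
sub -> [0, -27, 4]
sub -> [0, -31]
sub -> [31]

31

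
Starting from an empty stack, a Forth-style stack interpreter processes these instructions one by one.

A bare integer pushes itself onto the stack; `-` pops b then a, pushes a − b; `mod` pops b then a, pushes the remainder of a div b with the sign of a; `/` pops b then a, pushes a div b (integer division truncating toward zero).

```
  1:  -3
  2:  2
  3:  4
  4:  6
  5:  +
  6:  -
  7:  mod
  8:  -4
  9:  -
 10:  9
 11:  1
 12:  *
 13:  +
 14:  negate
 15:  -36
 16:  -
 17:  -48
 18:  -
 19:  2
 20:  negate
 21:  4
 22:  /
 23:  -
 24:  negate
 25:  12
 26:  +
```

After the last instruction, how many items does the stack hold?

1

-3     : -3
2      : -3 2
4      : -3 2 4
6      : -3 2 4 6
+      : -3 2 10
-      : -3 -8
mod    : -3
-4     : -3 -4
-      : 1
9      : 1 9
1      : 1 9 1
*      : 1 9
+      : 10
negate : -10
-36    : -10 -36
-      : 26
-48    : 26 -48
-      : 74
2      : 74 2
negate : 74 -2
4      : 74 -2 4
/      : 74 0
-      : 74
negate : -74
12     : -74 12
+      : -62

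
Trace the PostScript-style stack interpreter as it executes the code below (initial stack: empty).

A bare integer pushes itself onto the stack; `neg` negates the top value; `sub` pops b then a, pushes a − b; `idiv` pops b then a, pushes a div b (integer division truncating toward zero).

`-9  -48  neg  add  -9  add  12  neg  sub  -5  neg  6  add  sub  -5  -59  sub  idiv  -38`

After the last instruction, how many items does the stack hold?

2

-9   -> [-9]
-48  -> [-9, -48]
neg  -> [-9, 48]
add  -> [39]
-9   -> [39, -9]
add  -> [30]
12   -> [30, 12]
neg  -> [30, -12]
sub  -> [42]
-5   -> [42, -5]
neg  -> [42, 5]
6    -> [42, 5, 6]
add  -> [42, 11]
sub  -> [31]
-5   -> [31, -5]
-59  -> [31, -5, -59]
sub  -> [31, 54]
idiv -> [0]
-38  -> [0, -38]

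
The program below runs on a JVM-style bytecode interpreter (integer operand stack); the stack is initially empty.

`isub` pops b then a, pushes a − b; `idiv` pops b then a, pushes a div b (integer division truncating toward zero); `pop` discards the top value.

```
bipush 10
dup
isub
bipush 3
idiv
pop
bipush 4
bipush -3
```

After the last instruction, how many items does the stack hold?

2

bipush 10 → [10]
dup       → [10, 10]
isub      → [0]
bipush 3  → [0, 3]
idiv      → [0]
pop       → []
bipush 4  → [4]
bipush -3 → [4, -3]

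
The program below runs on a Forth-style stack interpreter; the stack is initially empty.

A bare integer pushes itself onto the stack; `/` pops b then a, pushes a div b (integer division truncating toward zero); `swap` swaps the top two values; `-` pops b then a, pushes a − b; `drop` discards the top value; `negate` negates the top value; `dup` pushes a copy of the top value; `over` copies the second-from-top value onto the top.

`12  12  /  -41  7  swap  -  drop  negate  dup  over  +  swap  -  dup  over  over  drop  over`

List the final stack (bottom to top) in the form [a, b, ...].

[-1, -1, -1, -1]

12     → 12
12     → 12 12
/      → 1
-41    → 1 -41
7      → 1 -41 7
swap   → 1 7 -41
-      → 1 48
drop   → 1
negate → -1
dup    → -1 -1
over   → -1 -1 -1
+      → -1 -2
swap   → -2 -1
-      → -1
dup    → -1 -1
over   → -1 -1 -1
over   → -1 -1 -1 -1
drop   → -1 -1 -1
over   → -1 -1 -1 -1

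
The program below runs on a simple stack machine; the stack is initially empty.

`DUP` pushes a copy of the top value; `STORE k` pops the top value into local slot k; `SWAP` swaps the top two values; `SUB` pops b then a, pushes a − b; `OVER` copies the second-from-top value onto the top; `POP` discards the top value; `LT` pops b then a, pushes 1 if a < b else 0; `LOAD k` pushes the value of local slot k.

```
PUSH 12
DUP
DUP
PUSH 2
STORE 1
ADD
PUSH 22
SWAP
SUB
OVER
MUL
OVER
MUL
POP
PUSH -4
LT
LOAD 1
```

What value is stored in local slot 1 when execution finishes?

PUSH 12 : [12]
DUP     : [12, 12]
DUP     : [12, 12, 12]
PUSH 2  : [12, 12, 12, 2]
STORE 1 : [12, 12, 12]
ADD     : [12, 24]
PUSH 22 : [12, 24, 22]
SWAP    : [12, 22, 24]
SUB     : [12, -2]
OVER    : [12, -2, 12]
MUL     : [12, -24]
OVER    : [12, -24, 12]
MUL     : [12, -288]
POP     : [12]
PUSH -4 : [12, -4]
LT      : [0]
LOAD 1  : [0, 2]

2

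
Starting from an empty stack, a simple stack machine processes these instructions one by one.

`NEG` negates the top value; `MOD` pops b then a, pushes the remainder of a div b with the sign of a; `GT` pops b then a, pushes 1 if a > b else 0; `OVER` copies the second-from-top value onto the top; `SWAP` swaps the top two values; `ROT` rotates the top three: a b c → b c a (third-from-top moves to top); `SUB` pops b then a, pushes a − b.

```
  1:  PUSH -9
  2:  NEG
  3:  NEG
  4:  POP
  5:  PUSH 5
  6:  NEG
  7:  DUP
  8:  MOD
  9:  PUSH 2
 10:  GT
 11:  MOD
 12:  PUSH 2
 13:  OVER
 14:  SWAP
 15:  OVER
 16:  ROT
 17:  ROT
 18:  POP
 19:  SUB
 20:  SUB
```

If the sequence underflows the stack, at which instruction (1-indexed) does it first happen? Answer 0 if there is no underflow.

PUSH -9 → [-9]
NEG     → [9]
NEG     → [-9]
POP     → []
PUSH 5  → [5]
NEG     → [-5]
DUP     → [-5, -5]
MOD     → [0]
PUSH 2  → [0, 2]
GT      → [0]
MOD  — needs 2 operands, stack has 1 → underflow

11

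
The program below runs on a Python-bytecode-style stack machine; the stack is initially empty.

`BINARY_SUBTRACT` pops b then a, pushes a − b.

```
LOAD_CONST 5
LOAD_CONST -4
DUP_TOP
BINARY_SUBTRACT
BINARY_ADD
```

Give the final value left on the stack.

5

LOAD_CONST 5    → 5
LOAD_CONST -4   → 5 -4
DUP_TOP         → 5 -4 -4
BINARY_SUBTRACT → 5 0
BINARY_ADD      → 5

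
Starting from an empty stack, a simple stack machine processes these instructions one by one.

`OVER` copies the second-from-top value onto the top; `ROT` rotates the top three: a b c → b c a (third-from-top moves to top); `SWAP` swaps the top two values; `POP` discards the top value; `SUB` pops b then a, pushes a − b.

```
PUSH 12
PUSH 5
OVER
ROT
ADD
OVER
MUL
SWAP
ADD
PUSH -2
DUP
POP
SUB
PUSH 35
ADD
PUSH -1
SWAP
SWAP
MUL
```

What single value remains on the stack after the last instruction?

PUSH 12 → [12]
PUSH 5  → [12, 5]
OVER    → [12, 5, 12]
ROT     → [5, 12, 12]
ADD     → [5, 24]
OVER    → [5, 24, 5]
MUL     → [5, 120]
SWAP    → [120, 5]
ADD     → [125]
PUSH -2 → [125, -2]
DUP     → [125, -2, -2]
POP     → [125, -2]
SUB     → [127]
PUSH 35 → [127, 35]
ADD     → [162]
PUSH -1 → [162, -1]
SWAP    → [-1, 162]
SWAP    → [162, -1]
MUL     → [-162]

-162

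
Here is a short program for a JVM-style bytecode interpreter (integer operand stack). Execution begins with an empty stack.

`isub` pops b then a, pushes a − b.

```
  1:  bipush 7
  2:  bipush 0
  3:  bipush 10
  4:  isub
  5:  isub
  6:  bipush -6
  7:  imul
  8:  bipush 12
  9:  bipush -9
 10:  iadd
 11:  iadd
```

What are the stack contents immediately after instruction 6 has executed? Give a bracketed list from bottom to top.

bipush 7  → [7]
bipush 0  → [7, 0]
bipush 10 → [7, 0, 10]
isub      → [7, -10]
isub      → [17]
bipush -6 → [17, -6]

[17, -6]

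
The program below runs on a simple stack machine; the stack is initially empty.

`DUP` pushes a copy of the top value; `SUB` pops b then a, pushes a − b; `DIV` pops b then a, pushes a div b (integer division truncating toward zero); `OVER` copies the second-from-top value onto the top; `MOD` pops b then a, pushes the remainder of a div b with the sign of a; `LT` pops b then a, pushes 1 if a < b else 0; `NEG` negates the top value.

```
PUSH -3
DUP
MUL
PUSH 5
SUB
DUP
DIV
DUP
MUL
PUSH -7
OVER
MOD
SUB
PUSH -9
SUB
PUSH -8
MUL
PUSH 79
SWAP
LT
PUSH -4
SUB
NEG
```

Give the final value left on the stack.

PUSH -3 → [-3]
DUP     → [-3, -3]
MUL     → [9]
PUSH 5  → [9, 5]
SUB     → [4]
DUP     → [4, 4]
DIV     → [1]
DUP     → [1, 1]
MUL     → [1]
PUSH -7 → [1, -7]
OVER    → [1, -7, 1]
MOD     → [1, 0]
SUB     → [1]
PUSH -9 → [1, -9]
SUB     → [10]
PUSH -8 → [10, -8]
MUL     → [-80]
PUSH 79 → [-80, 79]
SWAP    → [79, -80]
LT      → [0]
PUSH -4 → [0, -4]
SUB     → [4]
NEG     → [-4]

-4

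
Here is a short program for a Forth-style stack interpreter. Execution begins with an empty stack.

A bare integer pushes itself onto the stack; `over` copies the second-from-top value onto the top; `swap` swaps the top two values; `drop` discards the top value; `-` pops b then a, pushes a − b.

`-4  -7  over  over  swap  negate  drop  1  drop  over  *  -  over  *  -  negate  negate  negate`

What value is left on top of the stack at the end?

228

-4      [-4]
-7      [-4, -7]
over    [-4, -7, -4]
over    [-4, -7, -4, -7]
swap    [-4, -7, -7, -4]
negate  [-4, -7, -7, 4]
drop    [-4, -7, -7]
1       [-4, -7, -7, 1]
drop    [-4, -7, -7]
over    [-4, -7, -7, -7]
*       [-4, -7, 49]
-       [-4, -56]
over    [-4, -56, -4]
*       [-4, 224]
-       [-228]
negate  [228]
negate  [-228]
negate  [228]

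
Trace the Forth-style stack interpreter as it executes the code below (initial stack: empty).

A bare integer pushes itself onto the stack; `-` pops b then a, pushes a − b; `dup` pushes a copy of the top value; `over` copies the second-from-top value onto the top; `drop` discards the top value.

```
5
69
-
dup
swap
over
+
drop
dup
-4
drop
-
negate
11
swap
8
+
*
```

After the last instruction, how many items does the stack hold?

5      : 5
69     : 5 69
-      : -64
dup    : -64 -64
swap   : -64 -64
over   : -64 -64 -64
+      : -64 -128
drop   : -64
dup    : -64 -64
-4     : -64 -64 -4
drop   : -64 -64
-      : 0
negate : 0
11     : 0 11
swap   : 11 0
8      : 11 0 8
+      : 11 8
*      : 88

1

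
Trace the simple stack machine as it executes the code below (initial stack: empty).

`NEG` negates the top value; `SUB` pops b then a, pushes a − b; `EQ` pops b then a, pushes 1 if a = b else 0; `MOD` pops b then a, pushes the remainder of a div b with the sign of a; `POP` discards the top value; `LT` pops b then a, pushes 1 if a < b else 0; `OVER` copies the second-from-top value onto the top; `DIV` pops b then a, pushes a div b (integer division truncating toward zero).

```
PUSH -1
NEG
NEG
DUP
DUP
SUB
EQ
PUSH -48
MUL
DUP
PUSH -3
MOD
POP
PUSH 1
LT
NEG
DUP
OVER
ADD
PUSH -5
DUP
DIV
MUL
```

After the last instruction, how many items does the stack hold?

PUSH -1  → -1
NEG      → 1
NEG      → -1
DUP      → -1 -1
DUP      → -1 -1 -1
SUB      → -1 0
EQ       → 0
PUSH -48 → 0 -48
MUL      → 0
DUP      → 0 0
PUSH -3  → 0 0 -3
MOD      → 0 0
POP      → 0
PUSH 1   → 0 1
LT       → 1
NEG      → -1
DUP      → -1 -1
OVER     → -1 -1 -1
ADD      → -1 -2
PUSH -5  → -1 -2 -5
DUP      → -1 -2 -5 -5
DIV      → -1 -2 1
MUL      → -1 -2

2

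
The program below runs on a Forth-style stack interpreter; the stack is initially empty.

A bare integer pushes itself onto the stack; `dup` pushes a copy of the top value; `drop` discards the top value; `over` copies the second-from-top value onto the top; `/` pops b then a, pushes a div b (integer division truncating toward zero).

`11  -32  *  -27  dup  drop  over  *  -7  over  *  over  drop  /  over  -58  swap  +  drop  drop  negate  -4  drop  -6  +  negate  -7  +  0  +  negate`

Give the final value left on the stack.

11     → [11]
-32    → [11, -32]
*      → [-352]
-27    → [-352, -27]
dup    → [-352, -27, -27]
drop   → [-352, -27]
over   → [-352, -27, -352]
*      → [-352, 9504]
-7     → [-352, 9504, -7]
over   → [-352, 9504, -7, 9504]
*      → [-352, 9504, -66528]
over   → [-352, 9504, -66528, 9504]
drop   → [-352, 9504, -66528]
/      → [-352, 0]
over   → [-352, 0, -352]
-58    → [-352, 0, -352, -58]
swap   → [-352, 0, -58, -352]
+      → [-352, 0, -410]
drop   → [-352, 0]
drop   → [-352]
negate → [352]
-4     → [352, -4]
drop   → [352]
-6     → [352, -6]
+      → [346]
negate → [-346]
-7     → [-346, -7]
+      → [-353]
0      → [-353, 0]
+      → [-353]
negate → [353]

353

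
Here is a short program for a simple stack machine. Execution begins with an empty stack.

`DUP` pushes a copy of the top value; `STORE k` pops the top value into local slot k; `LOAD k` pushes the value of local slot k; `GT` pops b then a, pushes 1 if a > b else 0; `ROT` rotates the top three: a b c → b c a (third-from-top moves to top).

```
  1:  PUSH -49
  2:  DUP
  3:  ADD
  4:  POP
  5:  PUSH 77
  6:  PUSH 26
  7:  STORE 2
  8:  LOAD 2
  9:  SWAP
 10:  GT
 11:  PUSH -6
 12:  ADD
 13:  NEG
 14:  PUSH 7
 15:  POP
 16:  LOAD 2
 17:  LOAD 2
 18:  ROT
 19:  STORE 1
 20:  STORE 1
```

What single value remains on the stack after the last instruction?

PUSH -49 -> [-49]
DUP      -> [-49, -49]
ADD      -> [-98]
POP      -> []
PUSH 77  -> [77]
PUSH 26  -> [77, 26]
STORE 2  -> [77]
LOAD 2   -> [77, 26]
SWAP     -> [26, 77]
GT       -> [0]
PUSH -6  -> [0, -6]
ADD      -> [-6]
NEG      -> [6]
PUSH 7   -> [6, 7]
POP      -> [6]
LOAD 2   -> [6, 26]
LOAD 2   -> [6, 26, 26]
ROT      -> [26, 26, 6]
STORE 1  -> [26, 26]
STORE 1  -> [26]

26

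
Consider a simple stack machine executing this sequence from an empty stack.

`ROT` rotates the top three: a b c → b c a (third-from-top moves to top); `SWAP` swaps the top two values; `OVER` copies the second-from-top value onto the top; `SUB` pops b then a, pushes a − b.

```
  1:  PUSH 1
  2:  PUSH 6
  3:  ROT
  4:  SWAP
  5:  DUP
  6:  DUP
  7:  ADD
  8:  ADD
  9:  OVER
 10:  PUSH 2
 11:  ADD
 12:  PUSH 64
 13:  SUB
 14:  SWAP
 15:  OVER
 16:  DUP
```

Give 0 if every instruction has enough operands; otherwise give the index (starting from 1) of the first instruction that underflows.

PUSH 1 -> 1
PUSH 6 -> 1 6
ROT  — needs 3 operands, stack has 2 → underflow

3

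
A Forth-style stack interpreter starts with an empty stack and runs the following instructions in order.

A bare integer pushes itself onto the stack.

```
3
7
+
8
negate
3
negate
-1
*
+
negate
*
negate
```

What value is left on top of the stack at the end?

-50

3      : [3]
7      : [3, 7]
+      : [10]
8      : [10, 8]
negate : [10, -8]
3      : [10, -8, 3]
negate : [10, -8, -3]
-1     : [10, -8, -3, -1]
*      : [10, -8, 3]
+      : [10, -5]
negate : [10, 5]
*      : [50]
negate : [-50]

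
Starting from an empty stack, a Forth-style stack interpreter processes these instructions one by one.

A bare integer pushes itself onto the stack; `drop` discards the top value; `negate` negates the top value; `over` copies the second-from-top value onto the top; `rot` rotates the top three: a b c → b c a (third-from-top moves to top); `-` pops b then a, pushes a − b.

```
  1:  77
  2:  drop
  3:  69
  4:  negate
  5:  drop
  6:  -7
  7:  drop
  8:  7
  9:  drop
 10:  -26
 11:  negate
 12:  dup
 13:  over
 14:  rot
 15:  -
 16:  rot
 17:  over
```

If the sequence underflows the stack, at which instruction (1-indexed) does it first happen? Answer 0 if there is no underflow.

16

77     -> [77]
drop   -> []
69     -> [69]
negate -> [-69]
drop   -> []
-7     -> [-7]
drop   -> []
7      -> [7]
drop   -> []
-26    -> [-26]
negate -> [26]
dup    -> [26, 26]
over   -> [26, 26, 26]
rot    -> [26, 26, 26]
-      -> [26, 0]
rot  — needs 3 operands, stack has 2 → underflow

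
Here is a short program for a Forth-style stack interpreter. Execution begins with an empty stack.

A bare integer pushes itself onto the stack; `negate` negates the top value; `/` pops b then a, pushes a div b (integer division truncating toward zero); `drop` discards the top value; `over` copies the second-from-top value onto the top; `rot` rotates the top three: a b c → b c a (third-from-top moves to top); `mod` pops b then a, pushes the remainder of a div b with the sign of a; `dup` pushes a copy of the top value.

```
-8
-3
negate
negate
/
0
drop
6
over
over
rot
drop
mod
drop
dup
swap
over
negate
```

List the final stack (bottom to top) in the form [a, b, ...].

[2, 2, -2]

-8      -8
-3      -8 -3
negate  -8 3
negate  -8 -3
/       2
0       2 0
drop    2
6       2 6
over    2 6 2
over    2 6 2 6
rot     2 2 6 6
drop    2 2 6
mod     2 2
drop    2
dup     2 2
swap    2 2
over    2 2 2
negate  2 2 -2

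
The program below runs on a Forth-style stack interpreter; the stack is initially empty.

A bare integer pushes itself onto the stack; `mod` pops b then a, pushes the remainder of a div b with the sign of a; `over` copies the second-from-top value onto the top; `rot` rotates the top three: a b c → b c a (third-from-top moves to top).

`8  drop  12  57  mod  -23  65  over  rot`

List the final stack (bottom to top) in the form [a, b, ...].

[12, 65, -23, -23]

8     [8]
drop  []
12    [12]
57    [12, 57]
mod   [12]
-23   [12, -23]
65    [12, -23, 65]
over  [12, -23, 65, -23]
rot   [12, 65, -23, -23]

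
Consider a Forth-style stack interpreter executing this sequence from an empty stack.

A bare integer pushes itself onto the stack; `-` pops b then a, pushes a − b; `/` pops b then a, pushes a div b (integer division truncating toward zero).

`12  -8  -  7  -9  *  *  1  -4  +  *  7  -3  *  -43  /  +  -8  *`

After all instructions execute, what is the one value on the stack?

12  → 12
-8  → 12 -8
-   → 20
7   → 20 7
-9  → 20 7 -9
*   → 20 -63
*   → -1260
1   → -1260 1
-4  → -1260 1 -4
+   → -1260 -3
*   → 3780
7   → 3780 7
-3  → 3780 7 -3
*   → 3780 -21
-43 → 3780 -21 -43
/   → 3780 0
+   → 3780
-8  → 3780 -8
*   → -30240

-30240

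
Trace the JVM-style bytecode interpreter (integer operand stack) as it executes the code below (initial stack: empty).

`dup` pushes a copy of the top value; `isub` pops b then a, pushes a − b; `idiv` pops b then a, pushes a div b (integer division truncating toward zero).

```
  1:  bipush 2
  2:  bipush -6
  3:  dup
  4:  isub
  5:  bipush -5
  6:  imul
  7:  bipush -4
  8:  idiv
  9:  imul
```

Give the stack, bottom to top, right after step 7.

[2, 0, -4]

bipush 2  → [2]
bipush -6 → [2, -6]
dup       → [2, -6, -6]
isub      → [2, 0]
bipush -5 → [2, 0, -5]
imul      → [2, 0]
bipush -4 → [2, 0, -4]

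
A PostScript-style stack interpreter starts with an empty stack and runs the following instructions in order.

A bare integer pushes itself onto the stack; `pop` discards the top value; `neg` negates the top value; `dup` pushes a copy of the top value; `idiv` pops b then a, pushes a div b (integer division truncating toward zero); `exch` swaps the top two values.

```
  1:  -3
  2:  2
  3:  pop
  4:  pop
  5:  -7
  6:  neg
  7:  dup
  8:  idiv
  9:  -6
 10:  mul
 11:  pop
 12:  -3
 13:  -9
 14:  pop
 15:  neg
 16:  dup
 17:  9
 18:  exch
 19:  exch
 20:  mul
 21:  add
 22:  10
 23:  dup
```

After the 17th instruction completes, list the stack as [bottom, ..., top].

-3   → [-3]
2    → [-3, 2]
pop  → [-3]
pop  → []
-7   → [-7]
neg  → [7]
dup  → [7, 7]
idiv → [1]
-6   → [1, -6]
mul  → [-6]
pop  → []
-3   → [-3]
-9   → [-3, -9]
pop  → [-3]
neg  → [3]
dup  → [3, 3]
9    → [3, 3, 9]

[3, 3, 9]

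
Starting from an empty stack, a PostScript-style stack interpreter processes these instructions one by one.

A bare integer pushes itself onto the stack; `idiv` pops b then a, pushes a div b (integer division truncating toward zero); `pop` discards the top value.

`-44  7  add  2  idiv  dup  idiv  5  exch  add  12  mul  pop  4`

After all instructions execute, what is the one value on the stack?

-44  -> -44
7    -> -44 7
add  -> -37
2    -> -37 2
idiv -> -18
dup  -> -18 -18
idiv -> 1
5    -> 1 5
exch -> 5 1
add  -> 6
12   -> 6 12
mul  -> 72
pop  -> (empty)
4    -> 4

4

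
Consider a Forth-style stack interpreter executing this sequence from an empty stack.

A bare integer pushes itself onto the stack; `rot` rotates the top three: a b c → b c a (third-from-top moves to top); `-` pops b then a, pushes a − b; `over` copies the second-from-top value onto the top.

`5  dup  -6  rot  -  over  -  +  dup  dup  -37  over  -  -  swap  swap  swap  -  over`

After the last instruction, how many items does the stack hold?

5     5
dup   5 5
-6    5 5 -6
rot   5 -6 5
-     5 -11
over  5 -11 5
-     5 -16
+     -11
dup   -11 -11
dup   -11 -11 -11
-37   -11 -11 -11 -37
over  -11 -11 -11 -37 -11
-     -11 -11 -11 -26
-     -11 -11 15
swap  -11 15 -11
swap  -11 -11 15
swap  -11 15 -11
-     -11 26
over  -11 26 -11

3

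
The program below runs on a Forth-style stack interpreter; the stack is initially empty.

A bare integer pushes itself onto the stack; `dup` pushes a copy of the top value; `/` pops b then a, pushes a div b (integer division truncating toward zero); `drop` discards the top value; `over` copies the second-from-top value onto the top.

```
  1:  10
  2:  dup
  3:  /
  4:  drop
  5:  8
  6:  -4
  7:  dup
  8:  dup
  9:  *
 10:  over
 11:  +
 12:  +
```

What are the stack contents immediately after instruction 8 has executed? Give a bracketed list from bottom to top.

10   -> 10
dup  -> 10 10
/    -> 1
drop -> (empty)
8    -> 8
-4   -> 8 -4
dup  -> 8 -4 -4
dup  -> 8 -4 -4 -4

[8, -4, -4, -4]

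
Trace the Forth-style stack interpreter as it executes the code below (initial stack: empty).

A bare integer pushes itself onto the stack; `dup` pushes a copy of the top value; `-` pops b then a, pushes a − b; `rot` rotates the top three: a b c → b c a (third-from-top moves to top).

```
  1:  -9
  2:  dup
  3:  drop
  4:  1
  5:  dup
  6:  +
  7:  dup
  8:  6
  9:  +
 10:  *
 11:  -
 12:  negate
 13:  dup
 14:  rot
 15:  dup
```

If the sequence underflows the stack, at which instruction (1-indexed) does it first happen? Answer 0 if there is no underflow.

-9      -9
dup     -9 -9
drop    -9
1       -9 1
dup     -9 1 1
+       -9 2
dup     -9 2 2
6       -9 2 2 6
+       -9 2 8
*       -9 16
-       -25
negate  25
dup     25 25
rot  — needs 3 operands, stack has 2 → underflow

14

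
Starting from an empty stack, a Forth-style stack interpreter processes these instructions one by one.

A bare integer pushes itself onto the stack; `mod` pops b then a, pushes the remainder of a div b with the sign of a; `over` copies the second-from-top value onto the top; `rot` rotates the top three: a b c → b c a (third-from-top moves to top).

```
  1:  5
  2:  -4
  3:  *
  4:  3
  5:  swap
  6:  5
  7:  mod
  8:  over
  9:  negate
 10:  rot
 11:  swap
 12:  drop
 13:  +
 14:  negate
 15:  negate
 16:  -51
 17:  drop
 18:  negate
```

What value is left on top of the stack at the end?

5      → 5
-4     → 5 -4
*      → -20
3      → -20 3
swap   → 3 -20
5      → 3 -20 5
mod    → 3 0
over   → 3 0 3
negate → 3 0 -3
rot    → 0 -3 3
swap   → 0 3 -3
drop   → 0 3
+      → 3
negate → -3
negate → 3
-51    → 3 -51
drop   → 3
negate → -3

-3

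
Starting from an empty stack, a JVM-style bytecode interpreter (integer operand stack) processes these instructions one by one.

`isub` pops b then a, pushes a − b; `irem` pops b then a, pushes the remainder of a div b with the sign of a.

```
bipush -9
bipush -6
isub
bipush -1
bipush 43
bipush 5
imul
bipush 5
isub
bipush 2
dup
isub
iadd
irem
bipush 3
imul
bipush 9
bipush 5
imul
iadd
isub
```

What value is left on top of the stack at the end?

bipush -9 → [-9]
bipush -6 → [-9, -6]
isub      → [-3]
bipush -1 → [-3, -1]
bipush 43 → [-3, -1, 43]
bipush 5  → [-3, -1, 43, 5]
imul      → [-3, -1, 215]
bipush 5  → [-3, -1, 215, 5]
isub      → [-3, -1, 210]
bipush 2  → [-3, -1, 210, 2]
dup       → [-3, -1, 210, 2, 2]
isub      → [-3, -1, 210, 0]
iadd      → [-3, -1, 210]
irem      → [-3, -1]
bipush 3  → [-3, -1, 3]
imul      → [-3, -3]
bipush 9  → [-3, -3, 9]
bipush 5  → [-3, -3, 9, 5]
imul      → [-3, -3, 45]
iadd      → [-3, 42]
isub      → [-45]

-45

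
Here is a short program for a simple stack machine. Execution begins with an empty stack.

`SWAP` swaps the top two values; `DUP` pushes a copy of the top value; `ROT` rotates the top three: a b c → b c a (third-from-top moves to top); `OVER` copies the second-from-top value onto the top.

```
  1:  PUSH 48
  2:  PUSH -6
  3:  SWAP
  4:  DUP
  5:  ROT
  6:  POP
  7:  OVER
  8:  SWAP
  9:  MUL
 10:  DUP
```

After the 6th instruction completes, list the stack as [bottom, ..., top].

PUSH 48 : [48]
PUSH -6 : [48, -6]
SWAP    : [-6, 48]
DUP     : [-6, 48, 48]
ROT     : [48, 48, -6]
POP     : [48, 48]

[48, 48]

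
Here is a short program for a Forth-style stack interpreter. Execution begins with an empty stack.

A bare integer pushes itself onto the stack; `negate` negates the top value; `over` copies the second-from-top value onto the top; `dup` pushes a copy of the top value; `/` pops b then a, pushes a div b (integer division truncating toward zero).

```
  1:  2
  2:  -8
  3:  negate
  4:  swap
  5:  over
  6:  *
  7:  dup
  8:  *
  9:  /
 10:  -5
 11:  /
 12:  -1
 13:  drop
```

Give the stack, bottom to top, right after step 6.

2      → [2]
-8     → [2, -8]
negate → [2, 8]
swap   → [8, 2]
over   → [8, 2, 8]
*      → [8, 16]

[8, 16]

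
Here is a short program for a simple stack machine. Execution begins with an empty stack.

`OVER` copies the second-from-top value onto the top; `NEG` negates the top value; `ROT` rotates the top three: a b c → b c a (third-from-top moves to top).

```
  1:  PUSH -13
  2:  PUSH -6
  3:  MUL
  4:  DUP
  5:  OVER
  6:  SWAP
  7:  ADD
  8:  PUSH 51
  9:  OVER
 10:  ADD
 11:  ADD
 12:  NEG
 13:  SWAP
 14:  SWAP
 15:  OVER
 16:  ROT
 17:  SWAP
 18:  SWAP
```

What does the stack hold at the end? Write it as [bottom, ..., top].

PUSH -13 → [-13]
PUSH -6  → [-13, -6]
MUL      → [78]
DUP      → [78, 78]
OVER     → [78, 78, 78]
SWAP     → [78, 78, 78]
ADD      → [78, 156]
PUSH 51  → [78, 156, 51]
OVER     → [78, 156, 51, 156]
ADD      → [78, 156, 207]
ADD      → [78, 363]
NEG      → [78, -363]
SWAP     → [-363, 78]
SWAP     → [78, -363]
OVER     → [78, -363, 78]
ROT      → [-363, 78, 78]
SWAP     → [-363, 78, 78]
SWAP     → [-363, 78, 78]

[-363, 78, 78]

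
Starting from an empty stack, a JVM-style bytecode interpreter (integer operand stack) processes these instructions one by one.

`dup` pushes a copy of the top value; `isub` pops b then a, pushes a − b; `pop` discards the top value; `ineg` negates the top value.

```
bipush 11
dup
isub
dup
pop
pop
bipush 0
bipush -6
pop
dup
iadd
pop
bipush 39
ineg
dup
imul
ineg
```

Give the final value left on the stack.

bipush 11 -> 11
dup       -> 11 11
isub      -> 0
dup       -> 0 0
pop       -> 0
pop       -> (empty)
bipush 0  -> 0
bipush -6 -> 0 -6
pop       -> 0
dup       -> 0 0
iadd      -> 0
pop       -> (empty)
bipush 39 -> 39
ineg      -> -39
dup       -> -39 -39
imul      -> 1521
ineg      -> -1521

-1521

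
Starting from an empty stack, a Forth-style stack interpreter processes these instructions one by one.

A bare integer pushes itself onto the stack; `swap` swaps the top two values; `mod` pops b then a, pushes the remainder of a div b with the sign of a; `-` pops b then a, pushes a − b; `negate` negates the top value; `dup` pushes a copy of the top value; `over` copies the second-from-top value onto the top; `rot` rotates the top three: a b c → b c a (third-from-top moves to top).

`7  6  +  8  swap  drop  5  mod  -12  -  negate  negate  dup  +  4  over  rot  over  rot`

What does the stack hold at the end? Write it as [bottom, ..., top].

[4, 30, 30, 30]

7      -> [7]
6      -> [7, 6]
+      -> [13]
8      -> [13, 8]
swap   -> [8, 13]
drop   -> [8]
5      -> [8, 5]
mod    -> [3]
-12    -> [3, -12]
-      -> [15]
negate -> [-15]
negate -> [15]
dup    -> [15, 15]
+      -> [30]
4      -> [30, 4]
over   -> [30, 4, 30]
rot    -> [4, 30, 30]
over   -> [4, 30, 30, 30]
rot    -> [4, 30, 30, 30]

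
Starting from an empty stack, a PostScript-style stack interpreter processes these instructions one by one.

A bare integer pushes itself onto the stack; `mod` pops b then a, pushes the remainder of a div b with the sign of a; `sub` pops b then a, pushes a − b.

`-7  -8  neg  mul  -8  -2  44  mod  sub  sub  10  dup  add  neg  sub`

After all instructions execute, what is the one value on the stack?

-30

-7  : -7
-8  : -7 -8
neg : -7 8
mul : -56
-8  : -56 -8
-2  : -56 -8 -2
44  : -56 -8 -2 44
mod : -56 -8 -2
sub : -56 -6
sub : -50
10  : -50 10
dup : -50 10 10
add : -50 20
neg : -50 -20
sub : -30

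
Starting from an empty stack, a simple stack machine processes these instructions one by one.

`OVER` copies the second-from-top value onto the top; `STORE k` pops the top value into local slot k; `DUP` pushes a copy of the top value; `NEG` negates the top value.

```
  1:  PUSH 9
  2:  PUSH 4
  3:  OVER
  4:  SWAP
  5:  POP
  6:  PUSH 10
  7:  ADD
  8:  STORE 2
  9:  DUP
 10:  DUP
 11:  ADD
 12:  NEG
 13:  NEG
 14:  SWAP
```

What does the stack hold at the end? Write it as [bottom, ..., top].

[18, 9]

PUSH 9   9
PUSH 4   9 4
OVER     9 4 9
SWAP     9 9 4
POP      9 9
PUSH 10  9 9 10
ADD      9 19
STORE 2  9
DUP      9 9
DUP      9 9 9
ADD      9 18
NEG      9 -18
NEG      9 18
SWAP     18 9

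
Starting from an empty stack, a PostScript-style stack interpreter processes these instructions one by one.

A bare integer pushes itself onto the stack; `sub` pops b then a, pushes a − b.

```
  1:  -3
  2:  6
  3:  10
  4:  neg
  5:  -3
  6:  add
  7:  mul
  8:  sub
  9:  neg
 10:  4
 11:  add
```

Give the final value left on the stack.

-71

-3   -3
6    -3 6
10   -3 6 10
neg  -3 6 -10
-3   -3 6 -10 -3
add  -3 6 -13
mul  -3 -78
sub  75
neg  -75
4    -75 4
add  -71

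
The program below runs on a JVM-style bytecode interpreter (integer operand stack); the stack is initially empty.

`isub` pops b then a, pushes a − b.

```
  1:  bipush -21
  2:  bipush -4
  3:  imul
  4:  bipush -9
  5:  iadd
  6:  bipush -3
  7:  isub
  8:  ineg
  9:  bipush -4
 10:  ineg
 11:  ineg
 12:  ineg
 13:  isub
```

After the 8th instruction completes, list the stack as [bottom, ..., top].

bipush -21  [-21]
bipush -4   [-21, -4]
imul        [84]
bipush -9   [84, -9]
iadd        [75]
bipush -3   [75, -3]
isub        [78]
ineg        [-78]

[-78]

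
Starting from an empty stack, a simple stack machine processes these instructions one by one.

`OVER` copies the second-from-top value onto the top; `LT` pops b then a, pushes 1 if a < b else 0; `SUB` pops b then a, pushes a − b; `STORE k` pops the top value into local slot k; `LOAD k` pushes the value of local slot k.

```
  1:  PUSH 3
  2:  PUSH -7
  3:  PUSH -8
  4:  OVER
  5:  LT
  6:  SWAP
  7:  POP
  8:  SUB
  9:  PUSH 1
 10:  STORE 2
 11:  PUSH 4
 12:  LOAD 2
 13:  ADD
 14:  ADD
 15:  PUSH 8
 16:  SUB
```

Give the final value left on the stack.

PUSH 3  → [3]
PUSH -7 → [3, -7]
PUSH -8 → [3, -7, -8]
OVER    → [3, -7, -8, -7]
LT      → [3, -7, 1]
SWAP    → [3, 1, -7]
POP     → [3, 1]
SUB     → [2]
PUSH 1  → [2, 1]
STORE 2 → [2]
PUSH 4  → [2, 4]
LOAD 2  → [2, 4, 1]
ADD     → [2, 5]
ADD     → [7]
PUSH 8  → [7, 8]
SUB     → [-1]

-1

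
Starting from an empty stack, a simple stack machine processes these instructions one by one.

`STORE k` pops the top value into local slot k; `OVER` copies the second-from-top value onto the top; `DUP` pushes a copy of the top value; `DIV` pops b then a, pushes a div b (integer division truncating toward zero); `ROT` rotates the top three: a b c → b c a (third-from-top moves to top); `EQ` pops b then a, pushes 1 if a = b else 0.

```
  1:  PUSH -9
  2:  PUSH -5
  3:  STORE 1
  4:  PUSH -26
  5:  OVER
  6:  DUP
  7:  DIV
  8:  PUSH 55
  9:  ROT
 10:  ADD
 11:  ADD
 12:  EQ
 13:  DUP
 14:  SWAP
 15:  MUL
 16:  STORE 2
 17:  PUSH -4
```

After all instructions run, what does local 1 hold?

PUSH -9  -> -9
PUSH -5  -> -9 -5
STORE 1  -> -9
PUSH -26 -> -9 -26
OVER     -> -9 -26 -9
DUP      -> -9 -26 -9 -9
DIV      -> -9 -26 1
PUSH 55  -> -9 -26 1 55
ROT      -> -9 1 55 -26
ADD      -> -9 1 29
ADD      -> -9 30
EQ       -> 0
DUP      -> 0 0
SWAP     -> 0 0
MUL      -> 0
STORE 2  -> (empty)
PUSH -4  -> -4

-5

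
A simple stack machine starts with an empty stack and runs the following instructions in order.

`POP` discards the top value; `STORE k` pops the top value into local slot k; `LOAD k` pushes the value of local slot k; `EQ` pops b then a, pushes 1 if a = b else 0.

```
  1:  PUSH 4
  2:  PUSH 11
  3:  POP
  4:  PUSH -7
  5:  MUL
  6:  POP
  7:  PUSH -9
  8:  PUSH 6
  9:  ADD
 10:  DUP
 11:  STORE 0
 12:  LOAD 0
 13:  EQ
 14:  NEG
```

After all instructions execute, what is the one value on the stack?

PUSH 4  -> 4
PUSH 11 -> 4 11
POP     -> 4
PUSH -7 -> 4 -7
MUL     -> -28
POP     -> (empty)
PUSH -9 -> -9
PUSH 6  -> -9 6
ADD     -> -3
DUP     -> -3 -3
STORE 0 -> -3
LOAD 0  -> -3 -3
EQ      -> 1
NEG     -> -1

-1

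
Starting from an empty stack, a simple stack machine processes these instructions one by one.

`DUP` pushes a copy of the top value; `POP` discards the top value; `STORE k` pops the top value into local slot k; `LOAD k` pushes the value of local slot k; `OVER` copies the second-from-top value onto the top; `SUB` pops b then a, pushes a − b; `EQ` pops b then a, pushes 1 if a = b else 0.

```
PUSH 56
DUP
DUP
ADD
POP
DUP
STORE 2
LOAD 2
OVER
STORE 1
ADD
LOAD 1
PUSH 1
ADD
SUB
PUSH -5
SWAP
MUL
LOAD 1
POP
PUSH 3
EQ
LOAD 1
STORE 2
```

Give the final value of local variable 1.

56

PUSH 56 → [56]
DUP     → [56, 56]
DUP     → [56, 56, 56]
ADD     → [56, 112]
POP     → [56]
DUP     → [56, 56]
STORE 2 → [56]
LOAD 2  → [56, 56]
OVER    → [56, 56, 56]
STORE 1 → [56, 56]
ADD     → [112]
LOAD 1  → [112, 56]
PUSH 1  → [112, 56, 1]
ADD     → [112, 57]
SUB     → [55]
PUSH -5 → [55, -5]
SWAP    → [-5, 55]
MUL     → [-275]
LOAD 1  → [-275, 56]
POP     → [-275]
PUSH 3  → [-275, 3]
EQ      → [0]
LOAD 1  → [0, 56]
STORE 2 → [0]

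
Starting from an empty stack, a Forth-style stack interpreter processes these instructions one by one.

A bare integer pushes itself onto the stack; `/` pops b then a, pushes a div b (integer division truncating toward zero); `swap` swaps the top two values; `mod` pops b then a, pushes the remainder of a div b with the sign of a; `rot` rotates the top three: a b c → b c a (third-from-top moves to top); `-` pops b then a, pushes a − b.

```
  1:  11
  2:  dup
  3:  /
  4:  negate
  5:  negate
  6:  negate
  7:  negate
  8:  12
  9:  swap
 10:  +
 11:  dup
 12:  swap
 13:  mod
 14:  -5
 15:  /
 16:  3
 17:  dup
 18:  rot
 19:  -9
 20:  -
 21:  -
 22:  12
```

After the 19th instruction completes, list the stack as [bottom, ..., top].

11     : 11
dup    : 11 11
/      : 1
negate : -1
negate : 1
negate : -1
negate : 1
12     : 1 12
swap   : 12 1
+      : 13
dup    : 13 13
swap   : 13 13
mod    : 0
-5     : 0 -5
/      : 0
3      : 0 3
dup    : 0 3 3
rot    : 3 3 0
-9     : 3 3 0 -9

[3, 3, 0, -9]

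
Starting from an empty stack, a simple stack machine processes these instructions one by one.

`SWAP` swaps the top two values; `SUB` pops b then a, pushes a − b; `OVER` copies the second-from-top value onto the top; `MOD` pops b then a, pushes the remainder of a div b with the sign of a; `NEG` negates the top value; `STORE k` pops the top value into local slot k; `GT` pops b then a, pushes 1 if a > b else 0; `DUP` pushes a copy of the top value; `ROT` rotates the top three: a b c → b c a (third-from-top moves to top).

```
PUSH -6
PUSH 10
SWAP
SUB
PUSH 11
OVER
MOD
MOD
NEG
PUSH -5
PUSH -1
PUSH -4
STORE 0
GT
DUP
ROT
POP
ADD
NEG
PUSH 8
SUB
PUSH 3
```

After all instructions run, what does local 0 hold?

PUSH -6  [-6]
PUSH 10  [-6, 10]
SWAP     [10, -6]
SUB      [16]
PUSH 11  [16, 11]
OVER     [16, 11, 16]
MOD      [16, 11]
MOD      [5]
NEG      [-5]
PUSH -5  [-5, -5]
PUSH -1  [-5, -5, -1]
PUSH -4  [-5, -5, -1, -4]
STORE 0  [-5, -5, -1]
GT       [-5, 0]
DUP      [-5, 0, 0]
ROT      [0, 0, -5]
POP      [0, 0]
ADD      [0]
NEG      [0]
PUSH 8   [0, 8]
SUB      [-8]
PUSH 3   [-8, 3]

-4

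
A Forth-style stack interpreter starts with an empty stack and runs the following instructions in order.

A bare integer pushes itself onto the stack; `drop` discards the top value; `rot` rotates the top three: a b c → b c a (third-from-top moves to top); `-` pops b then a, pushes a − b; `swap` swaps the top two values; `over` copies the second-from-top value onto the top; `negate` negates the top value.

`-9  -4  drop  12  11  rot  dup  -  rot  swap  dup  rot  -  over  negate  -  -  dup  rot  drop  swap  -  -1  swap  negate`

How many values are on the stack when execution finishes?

-9     → -9
-4     → -9 -4
drop   → -9
12     → -9 12
11     → -9 12 11
rot    → 12 11 -9
dup    → 12 11 -9 -9
-      → 12 11 0
rot    → 11 0 12
swap   → 11 12 0
dup    → 11 12 0 0
rot    → 11 0 0 12
-      → 11 0 -12
over   → 11 0 -12 0
negate → 11 0 -12 0
-      → 11 0 -12
-      → 11 12
dup    → 11 12 12
rot    → 12 12 11
drop   → 12 12
swap   → 12 12
-      → 0
-1     → 0 -1
swap   → -1 0
negate → -1 0

2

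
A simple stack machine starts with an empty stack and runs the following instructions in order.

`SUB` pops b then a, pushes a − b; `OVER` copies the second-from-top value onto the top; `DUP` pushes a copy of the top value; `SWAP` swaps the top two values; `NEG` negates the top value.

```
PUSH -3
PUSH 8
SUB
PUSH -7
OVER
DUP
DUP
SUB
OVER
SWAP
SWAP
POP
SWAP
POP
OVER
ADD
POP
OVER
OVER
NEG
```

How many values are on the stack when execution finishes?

PUSH -3 -> [-3]
PUSH 8  -> [-3, 8]
SUB     -> [-11]
PUSH -7 -> [-11, -7]
OVER    -> [-11, -7, -11]
DUP     -> [-11, -7, -11, -11]
DUP     -> [-11, -7, -11, -11, -11]
SUB     -> [-11, -7, -11, 0]
OVER    -> [-11, -7, -11, 0, -11]
SWAP    -> [-11, -7, -11, -11, 0]
SWAP    -> [-11, -7, -11, 0, -11]
POP     -> [-11, -7, -11, 0]
SWAP    -> [-11, -7, 0, -11]
POP     -> [-11, -7, 0]
OVER    -> [-11, -7, 0, -7]
ADD     -> [-11, -7, -7]
POP     -> [-11, -7]
OVER    -> [-11, -7, -11]
OVER    -> [-11, -7, -11, -7]
NEG     -> [-11, -7, -11, 7]

4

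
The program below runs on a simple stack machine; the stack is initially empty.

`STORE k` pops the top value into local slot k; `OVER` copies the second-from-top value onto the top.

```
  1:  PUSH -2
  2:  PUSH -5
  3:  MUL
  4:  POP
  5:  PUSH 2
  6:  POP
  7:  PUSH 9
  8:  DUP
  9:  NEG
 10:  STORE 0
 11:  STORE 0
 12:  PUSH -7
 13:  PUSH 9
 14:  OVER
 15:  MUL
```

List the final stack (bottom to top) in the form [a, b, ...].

[-7, -63]

PUSH -2 → [-2]
PUSH -5 → [-2, -5]
MUL     → [10]
POP     → []
PUSH 2  → [2]
POP     → []
PUSH 9  → [9]
DUP     → [9, 9]
NEG     → [9, -9]
STORE 0 → [9]
STORE 0 → []
PUSH -7 → [-7]
PUSH 9  → [-7, 9]
OVER    → [-7, 9, -7]
MUL     → [-7, -63]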